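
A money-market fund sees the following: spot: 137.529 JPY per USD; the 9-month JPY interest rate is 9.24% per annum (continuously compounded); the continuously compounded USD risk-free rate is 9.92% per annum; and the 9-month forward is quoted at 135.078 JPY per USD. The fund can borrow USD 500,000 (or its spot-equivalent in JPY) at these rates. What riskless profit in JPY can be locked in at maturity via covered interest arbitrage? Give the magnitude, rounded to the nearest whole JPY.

T = 9/12 years.
Keep in USD, deliver into the forward: 500,000·1.0772376144·135.078 = JPY 72,755,551.24.
Swap to JPY now, deposit: 500,000·137.529·1.0717576882 = JPY 73,698,881.55.
The quoted forward undervalues USD, so borrow USD, convert to JPY at spot, deposit the JPY at 9.24%, and buy USD forward at 135.078 to cover the loan.
The gap between the two covered legs is JPY 943,330.

JPY 943,330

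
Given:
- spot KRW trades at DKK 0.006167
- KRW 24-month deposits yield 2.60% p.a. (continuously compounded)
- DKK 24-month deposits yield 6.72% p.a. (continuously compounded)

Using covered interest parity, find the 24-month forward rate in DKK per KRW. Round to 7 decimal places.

0.0066967

T = 2 years.
Growth of 1 DKK over T: e^(0.0672×2) = 1.1438503.
KRW accumulates by e^(0.0260×2) = 1.0533757.
CIP: F = S · (grow DKK)/(grow KRW) = 0.006167 × 1.1438503/1.0533757 = 0.006696685 DKK per KRW.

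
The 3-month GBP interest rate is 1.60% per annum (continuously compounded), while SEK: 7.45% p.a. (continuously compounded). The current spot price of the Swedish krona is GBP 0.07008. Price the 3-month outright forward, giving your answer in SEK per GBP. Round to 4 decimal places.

T = 3/12 years.
GBP growth factor: e^(0.0160×3/12) = 1.00400801.
SEK accumulates by e^(0.0745×3/12) = 1.01879953.
CIP: F = S · (grow GBP)/(grow SEK) = 0.07008 × 1.00400801/1.01879953 = 0.069062538 GBP per SEK.
Invert for SEK per GBP: 1 / 0.069062538 = 14.4796.

14.4796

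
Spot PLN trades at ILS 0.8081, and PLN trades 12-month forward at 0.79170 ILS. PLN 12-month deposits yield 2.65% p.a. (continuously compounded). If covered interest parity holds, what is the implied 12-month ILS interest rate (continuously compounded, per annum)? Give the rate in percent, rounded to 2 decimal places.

0.60%

T = 1 year.
F/S = 0.7917/0.8081 = 0.9797055 = (growth of ILS) / (growth of PLN).
PLN growth factor: e^(0.0265×1) = 1.0268542.
So the ILS growth factor = 1.0060147.
Take logs: ln 1.0060147 / 1 = 0.005997, so 0.60%.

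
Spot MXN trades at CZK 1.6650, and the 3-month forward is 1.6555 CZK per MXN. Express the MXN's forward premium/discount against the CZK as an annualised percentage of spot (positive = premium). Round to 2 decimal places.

-2.28%

T = 3/12 years.
MXN trades forward at -0.57057% vs spot over the period.
×(1/T) gives -2.28% p.a.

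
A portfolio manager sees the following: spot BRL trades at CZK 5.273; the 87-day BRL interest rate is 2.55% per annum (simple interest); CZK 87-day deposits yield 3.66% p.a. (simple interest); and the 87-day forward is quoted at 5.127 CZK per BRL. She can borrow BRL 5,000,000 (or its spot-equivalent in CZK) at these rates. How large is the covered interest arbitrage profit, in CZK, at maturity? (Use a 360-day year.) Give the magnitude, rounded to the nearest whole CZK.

CZK 805,223

T = 87/360 years.
Keep in BRL, deliver into the forward: 5,000,000·1.0061625·5.127 = CZK 25,792,975.69.
Swap to CZK now, deposit: 5,000,000·5.273·1.008845 = CZK 26,598,198.43.
The quoted forward undervalues BRL, so borrow BRL, convert to CZK at spot, deposit the CZK at 3.66%, and buy BRL forward at 5.127 to cover the loan.
The gap between the two covered legs is CZK 805,223.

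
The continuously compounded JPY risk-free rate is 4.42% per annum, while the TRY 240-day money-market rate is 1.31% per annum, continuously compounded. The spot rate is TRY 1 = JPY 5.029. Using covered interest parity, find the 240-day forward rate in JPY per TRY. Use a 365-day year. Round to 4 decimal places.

T = 240/365 years.
Growth of 1 JPY over T: e^(0.0442×240/365) = 1.0294895.
TRY growth factor: e^(0.0131×240/365) = 1.0086509.
Forward (JPY per TRY) = 5.029 × 1.0294895 / 1.0086509 = 5.132899.

5.1329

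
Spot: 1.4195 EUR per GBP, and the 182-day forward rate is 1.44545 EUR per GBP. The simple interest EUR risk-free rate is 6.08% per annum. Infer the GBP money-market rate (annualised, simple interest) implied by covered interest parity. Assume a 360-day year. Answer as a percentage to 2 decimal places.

2.42%

T = 182/360 years.
F/S = 1.44545/1.4195 = 1.0182811 = (growth of EUR) / (growth of GBP).
The EUR side grows by 1 + 0.0608×182/360 = 1.0307378.
So the GBP growth factor = 1.0122331.
r = (1.0122331 − 1)/(182/360) = 0.024197 → 2.42%.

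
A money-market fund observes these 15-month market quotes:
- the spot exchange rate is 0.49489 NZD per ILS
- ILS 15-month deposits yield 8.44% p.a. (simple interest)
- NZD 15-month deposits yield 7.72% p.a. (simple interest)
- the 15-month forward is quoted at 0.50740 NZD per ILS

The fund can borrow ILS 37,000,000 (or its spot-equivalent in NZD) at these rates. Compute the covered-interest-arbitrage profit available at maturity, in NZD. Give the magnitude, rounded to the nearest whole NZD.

T = 15/12 years.
Route A — deposit ILS, sell forward: 37,000,000 × 1.105500 × 0.50740 = NZD 20,754,435.90.
Route B — convert at spot, deposit NZD: 37,000,000 × 0.49489 × 1.096500 = NZD 20,077,934.75.
The quoted forward overvalues ILS, so borrow NZD, buy ILS at spot, deposit the ILS at 8.44%, and sell the proceeds forward at 0.50740.
Arbitrage profit = |20,754,435.90 − 20,077,934.75| = NZD 676,501.

NZD 676,501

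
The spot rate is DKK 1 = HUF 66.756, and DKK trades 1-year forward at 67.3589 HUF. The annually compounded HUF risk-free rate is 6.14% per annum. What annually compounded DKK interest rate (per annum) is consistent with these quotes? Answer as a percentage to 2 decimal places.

T = 1 year.
By CIP, F/S equals the HUF-to-DKK growth ratio: 67.3589/66.756 = 1.0090314.
The HUF side grows by (1 + 0.0614)^1 = 1.061400.
Hence g_DKK = 1.0518999.
Annualise: 1.0518999^(1/1) − 1 = 0.051900 = 5.19%.

5.19%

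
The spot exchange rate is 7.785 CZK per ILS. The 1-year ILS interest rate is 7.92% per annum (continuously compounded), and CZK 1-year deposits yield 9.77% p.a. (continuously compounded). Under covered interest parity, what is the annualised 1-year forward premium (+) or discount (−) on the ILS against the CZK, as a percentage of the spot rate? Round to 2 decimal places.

T = 1 year.
No-arbitrage forward: 7.785 × 1.1026319 / 1.0824208 = 7.930363 CZK/ILS.
(F − S)/S ÷ T = (7.930363 − 7.785)/7.785/1 = 0.018672 → 1.87%.

+1.87%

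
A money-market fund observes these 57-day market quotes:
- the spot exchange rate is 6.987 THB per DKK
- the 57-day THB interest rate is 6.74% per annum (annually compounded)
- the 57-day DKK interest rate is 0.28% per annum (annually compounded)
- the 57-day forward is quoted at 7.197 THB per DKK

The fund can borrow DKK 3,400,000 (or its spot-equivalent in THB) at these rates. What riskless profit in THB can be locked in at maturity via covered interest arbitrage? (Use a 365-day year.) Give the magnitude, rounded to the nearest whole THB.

T = 57/365 years.
Route A — deposit DKK, sell forward: 3,400,000 × 1.0004367446 × 7.197 = THB 24,480,487.05.
Route B — convert at spot, deposit THB: 3,400,000 × 6.987 × 1.0102379978 = THB 23,999,011.83.
The quoted forward overvalues DKK, so borrow THB, buy DKK at spot, deposit the DKK at 0.28%, and sell the proceeds forward at 7.197.
Profit = 24,480,487.05 − 23,999,011.83 = THB 481,475.

THB 481,475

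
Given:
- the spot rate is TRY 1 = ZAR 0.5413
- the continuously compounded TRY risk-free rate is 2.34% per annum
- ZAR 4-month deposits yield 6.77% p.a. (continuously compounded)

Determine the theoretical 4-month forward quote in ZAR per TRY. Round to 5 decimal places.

0.54935

T = 4/12 years.
ZAR accumulates by e^(0.0677×4/12) = 1.0228232.
TRY accumulates by e^(0.0234×4/12) = 1.0078305.
Forward (ZAR per TRY) = 0.5413 × 1.0228232 / 1.0078305 = 0.5493525.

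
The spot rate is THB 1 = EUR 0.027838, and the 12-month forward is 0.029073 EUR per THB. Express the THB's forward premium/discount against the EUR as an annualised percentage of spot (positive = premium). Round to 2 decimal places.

+4.44%

T = 1 year.
THB trades forward at +4.43638% vs spot over the period.
Annualise by dividing by T: 0.0443638 / 1 = 0.044364 → 4.44%.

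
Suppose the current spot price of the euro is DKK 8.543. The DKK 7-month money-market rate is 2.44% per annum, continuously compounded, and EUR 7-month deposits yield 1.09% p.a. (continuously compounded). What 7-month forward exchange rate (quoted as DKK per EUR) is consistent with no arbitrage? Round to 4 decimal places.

8.6105

T = 7/12 years.
DKK growth factor: e^(0.0244×7/12) = 1.0143351.
EUR accumulates by e^(0.0109×7/12) = 1.0063786.
Forward (DKK per EUR) = 8.543 × 1.0143351 / 1.0063786 = 8.610542.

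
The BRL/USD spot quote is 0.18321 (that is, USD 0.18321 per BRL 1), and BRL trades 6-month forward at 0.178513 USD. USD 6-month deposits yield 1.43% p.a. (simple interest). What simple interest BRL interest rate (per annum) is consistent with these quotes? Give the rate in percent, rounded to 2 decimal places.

T = 6/12 years.
By CIP, F/S equals the USD-to-BRL growth ratio: 0.178513/0.18321 = 0.9743628.
USD growth factor: 1 + 0.0143×6/12 = 1.007150.
That pins the BRL growth at 1.0336499.
r = (1.0336499 − 1)/(6/12) = 0.067300 → 6.73%.

6.73%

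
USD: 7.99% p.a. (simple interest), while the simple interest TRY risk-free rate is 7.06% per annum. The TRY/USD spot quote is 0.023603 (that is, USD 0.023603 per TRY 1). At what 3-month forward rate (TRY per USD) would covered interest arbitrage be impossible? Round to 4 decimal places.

T = 3/12 years.
USD growth factor: 1 + 0.0799×3/12 = 1.019975.
TRY accumulates by 1 + 0.0706×3/12 = 1.017650.
So F = 0.023603 × 1.019975 / 1.017650 = 0.023656925 (USD/TRY).
Invert for TRY per USD: 1 / 0.023656925 = 42.2709.

42.2709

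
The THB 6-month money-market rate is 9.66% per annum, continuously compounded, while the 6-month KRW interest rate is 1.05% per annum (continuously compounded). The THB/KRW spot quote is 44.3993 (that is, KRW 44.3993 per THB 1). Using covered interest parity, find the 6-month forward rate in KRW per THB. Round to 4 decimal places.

42.5285

T = 6/12 years.
Growth of 1 KRW over T: e^(0.0105×6/12) = 1.00526381.
Growth of 1 THB over T: e^(0.0966×6/12) = 1.04948545.
So F = 44.3993 × 1.00526381 / 1.04948545 = 42.528469 (KRW/THB).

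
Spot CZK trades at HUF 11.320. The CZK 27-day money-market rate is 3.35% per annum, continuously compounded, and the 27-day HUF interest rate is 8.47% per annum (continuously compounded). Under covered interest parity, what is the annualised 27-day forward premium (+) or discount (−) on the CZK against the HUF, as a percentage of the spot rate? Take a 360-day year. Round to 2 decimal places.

+5.13%

T = 27/360 years.
CIP forward (HUF per CZK) = 11.32 × 1.0063727/1.0025157 = 11.363552.
(F − S)/S ÷ T = (11.363552 − 11.32)/11.32/(27/360) = 0.051298 → 5.13%.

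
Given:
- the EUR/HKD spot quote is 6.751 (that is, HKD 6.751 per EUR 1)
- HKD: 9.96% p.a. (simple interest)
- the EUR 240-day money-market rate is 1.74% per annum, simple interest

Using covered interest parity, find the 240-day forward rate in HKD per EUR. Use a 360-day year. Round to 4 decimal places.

7.1167

T = 240/360 years.
HKD growth factor: 1 + 0.0996×240/360 = 1.066400.
EUR growth factor: 1 + 0.0174×240/360 = 1.011600.
So F = 6.751 × 1.066400 / 1.011600 = 7.116713 (HKD/EUR).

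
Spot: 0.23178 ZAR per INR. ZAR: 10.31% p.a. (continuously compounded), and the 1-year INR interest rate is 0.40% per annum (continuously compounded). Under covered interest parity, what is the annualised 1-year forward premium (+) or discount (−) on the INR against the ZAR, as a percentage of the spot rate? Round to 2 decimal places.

T = 1 year.
CIP forward (ZAR per INR) = 0.23178 × 1.1086023/1.004008 = 0.25592609.
(F − S)/S ÷ T = (0.25592609 − 0.23178)/0.23178/1 = 0.104177 → 10.42%.

+10.42%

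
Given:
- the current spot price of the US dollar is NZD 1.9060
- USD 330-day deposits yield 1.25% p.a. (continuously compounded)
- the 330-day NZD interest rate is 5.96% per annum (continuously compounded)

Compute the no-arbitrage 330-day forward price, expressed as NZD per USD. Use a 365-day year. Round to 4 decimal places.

1.9889

T = 330/365 years.
Growth of 1 NZD over T: e^(0.0596×330/365) = 1.0553632.
USD accumulates by e^(0.0125×330/365) = 1.0113655.
Forward (NZD per USD) = 1.906 × 1.0553632 / 1.0113655 = 1.988917.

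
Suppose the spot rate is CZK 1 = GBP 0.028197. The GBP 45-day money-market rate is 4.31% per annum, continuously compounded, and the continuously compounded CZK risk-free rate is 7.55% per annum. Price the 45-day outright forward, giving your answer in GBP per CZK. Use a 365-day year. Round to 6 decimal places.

0.028085

T = 45/365 years.
GBP accumulates by e^(0.0431×45/365) = 1.0053278.
Growth of 1 CZK over T: e^(0.0755×45/365) = 1.0093517.
Forward (GBP per CZK) = 0.028197 × 1.0053278 / 1.0093517 = 0.02808459.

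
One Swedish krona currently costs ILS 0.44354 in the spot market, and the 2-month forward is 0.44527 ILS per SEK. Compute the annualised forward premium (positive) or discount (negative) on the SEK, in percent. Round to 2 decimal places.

+2.34%

T = 2/12 years.
SEK trades forward at +0.39004% vs spot over the period.
Per annum: 0.0039004 / (2/12) = 0.023402 = 2.34%.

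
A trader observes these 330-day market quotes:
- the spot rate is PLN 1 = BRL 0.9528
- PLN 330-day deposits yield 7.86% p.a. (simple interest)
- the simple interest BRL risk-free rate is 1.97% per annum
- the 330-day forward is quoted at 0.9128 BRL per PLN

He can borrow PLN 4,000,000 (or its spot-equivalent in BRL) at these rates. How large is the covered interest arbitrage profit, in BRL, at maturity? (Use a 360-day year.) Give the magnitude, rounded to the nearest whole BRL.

T = 330/360 years.
Keep in PLN, deliver into the forward: 4,000,000·1.072050·0.9128 = BRL 3,914,268.96.
Swap to BRL now, deposit: 4,000,000·0.9528·1.018058333 = BRL 3,880,023.92.
The quoted forward overvalues PLN, so borrow BRL, buy PLN at spot, deposit the PLN at 7.86%, and sell the proceeds forward at 0.9128.
Arbitrage profit = |3,914,268.96 − 3,880,023.92| = BRL 34,245.

BRL 34,245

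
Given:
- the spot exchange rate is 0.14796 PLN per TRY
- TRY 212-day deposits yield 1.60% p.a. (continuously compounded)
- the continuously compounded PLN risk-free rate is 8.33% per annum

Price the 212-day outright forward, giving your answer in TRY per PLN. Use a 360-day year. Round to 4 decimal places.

T = 212/360 years.
PLN growth factor: e^(0.0833×212/360) = 1.0502775.
Growth of 1 TRY over T: e^(0.0160×212/360) = 1.0094668.
Forward (PLN per TRY) = 0.14796 × 1.0502775 / 1.0094668 = 0.1539417.
Invert for TRY per PLN: 1 / 0.1539417 = 6.4960.

6.4960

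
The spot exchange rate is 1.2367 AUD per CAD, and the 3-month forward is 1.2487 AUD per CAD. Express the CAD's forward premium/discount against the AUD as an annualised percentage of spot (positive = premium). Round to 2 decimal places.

T = 3/12 years.
CAD trades forward at +0.97032% vs spot over the period.
Annualise by dividing by T: 0.0097032 / (3/12) = 0.038813 → 3.88%.

+3.88%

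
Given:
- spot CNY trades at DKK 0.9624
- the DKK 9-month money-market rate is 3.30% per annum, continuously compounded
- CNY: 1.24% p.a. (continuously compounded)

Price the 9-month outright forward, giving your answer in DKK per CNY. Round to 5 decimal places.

T = 9/12 years.
DKK accumulates by e^(0.0330×9/12) = 1.0250588.
CNY accumulates by e^(0.0124×9/12) = 1.0093434.
CIP: F = S · (grow DKK)/(grow CNY) = 0.9624 × 1.0250588/1.0093434 = 0.9773845 DKK per CNY.

0.97738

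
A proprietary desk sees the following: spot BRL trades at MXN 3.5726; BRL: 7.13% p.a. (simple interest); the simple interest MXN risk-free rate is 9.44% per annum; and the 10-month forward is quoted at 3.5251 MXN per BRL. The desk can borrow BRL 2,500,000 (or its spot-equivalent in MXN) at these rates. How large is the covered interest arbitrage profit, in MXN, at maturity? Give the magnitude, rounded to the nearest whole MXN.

MXN 297,737

T = 10/12 years.
Invest the BRL and cover forward: 2,500,000 × 1.059416667 × 3.5251 = MXN 9,336,374.23.
Convert at spot and invest in MXN: 2,500,000 × 3.5726 × 1.078666667 = MXN 9,634,111.34.
The quoted forward undervalues BRL, so borrow BRL, convert to MXN at spot, deposit the MXN at 9.44%, and buy BRL forward at 3.5251 to cover the loan.
Arbitrage profit = |9,336,374.23 − 9,634,111.34| = MXN 297,737.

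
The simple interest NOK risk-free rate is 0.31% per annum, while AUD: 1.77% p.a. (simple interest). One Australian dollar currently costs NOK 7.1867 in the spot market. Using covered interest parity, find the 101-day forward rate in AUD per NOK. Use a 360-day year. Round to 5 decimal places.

T = 101/360 years.
NOK accumulates by 1 + 0.0031×101/360 = 1.0008697.
Growth of 1 AUD over T: 1 + 0.0177×101/360 = 1.0049658.
Forward (NOK per AUD) = 7.1867 × 1.0008697 / 1.0049658 = 7.157408.
Invert for AUD per NOK: 1 / 7.157408 = 0.13972.

0.13972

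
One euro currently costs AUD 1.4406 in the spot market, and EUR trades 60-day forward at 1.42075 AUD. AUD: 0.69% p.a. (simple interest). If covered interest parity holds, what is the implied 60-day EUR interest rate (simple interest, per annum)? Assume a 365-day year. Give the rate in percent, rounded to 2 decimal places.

T = 60/365 years.
By CIP, F/S equals the AUD-to-EUR growth ratio: 1.42075/1.4406 = 0.9862210.
The AUD side grows by 1 + 0.0069×60/365 = 1.0011342.
That pins the EUR growth at 1.0151216.
(1.0151216 − 1)/T = 0.091990, i.e. 9.20%.

9.20%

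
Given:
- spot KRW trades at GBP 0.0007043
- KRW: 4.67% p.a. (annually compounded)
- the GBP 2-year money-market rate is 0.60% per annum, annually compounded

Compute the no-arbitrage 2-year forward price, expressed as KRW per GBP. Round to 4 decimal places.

1537.0599

T = 2 years.
GBP growth factor: (1 + 0.0060)^2 = 1.012036.
Growth of 1 KRW over T: (1 + 0.0467)^2 = 1.09558089.
CIP: F = S · (grow GBP)/(grow KRW) = 0.0007043 × 1.012036/1.09558089 = 0.0006505927233 GBP per KRW.
Quoted the other way: 1/0.0006505927233 = 1537.0599 KRW per GBP.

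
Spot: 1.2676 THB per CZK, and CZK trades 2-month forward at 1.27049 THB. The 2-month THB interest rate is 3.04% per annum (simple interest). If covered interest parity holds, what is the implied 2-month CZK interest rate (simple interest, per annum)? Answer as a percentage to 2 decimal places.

1.67%

T = 2/12 years.
By CIP, F/S equals the THB-to-CZK growth ratio: 1.27049/1.2676 = 1.0022799.
THB growth factor: 1 + 0.0304×2/12 = 1.0050667.
That pins the CZK growth at 1.0027805.
(1.0027805 − 1)/T = 0.016683, i.e. 1.67%.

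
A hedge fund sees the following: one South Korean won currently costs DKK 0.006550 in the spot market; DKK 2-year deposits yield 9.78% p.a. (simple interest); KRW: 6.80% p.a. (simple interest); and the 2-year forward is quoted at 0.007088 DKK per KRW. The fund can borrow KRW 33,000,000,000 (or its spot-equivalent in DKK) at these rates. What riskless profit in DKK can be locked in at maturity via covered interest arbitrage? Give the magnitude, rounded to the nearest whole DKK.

DKK 7,286,004

T = 2 years.
Invest the KRW and cover forward: 33,000,000,000 × 1.136000 × 0.007088 = DKK 265,714,944.00.
Convert at spot and invest in DKK: 33,000,000,000 × 0.006550 × 1.195600 = DKK 258,428,940.00.
The quoted forward overvalues KRW, so borrow DKK, buy KRW at spot, deposit the KRW at 6.80%, and sell the proceeds forward at 0.007088.
Profit = 265,714,944.00 − 258,428,940.00 = DKK 7,286,004.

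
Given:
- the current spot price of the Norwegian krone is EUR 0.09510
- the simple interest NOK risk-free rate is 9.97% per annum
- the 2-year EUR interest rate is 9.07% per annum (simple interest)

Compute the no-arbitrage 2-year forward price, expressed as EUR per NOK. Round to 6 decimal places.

0.093673

T = 2 years.
Growth of 1 EUR over T: 1 + 0.0907×2 = 1.181400.
Growth of 1 NOK over T: 1 + 0.0997×2 = 1.199400.
So F = 0.0951 × 1.181400 / 1.199400 = 0.09367279 (EUR/NOK).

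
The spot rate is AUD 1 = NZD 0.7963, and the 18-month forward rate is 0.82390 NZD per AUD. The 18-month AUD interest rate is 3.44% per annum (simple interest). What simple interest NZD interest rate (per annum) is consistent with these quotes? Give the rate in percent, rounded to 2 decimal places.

T = 18/12 years.
F/S = 0.8239/0.7963 = 1.0346603 = (growth of NZD) / (growth of AUD).
The AUD side grows by 1 + 0.0344×18/12 = 1.051600.
Hence g_NZD = 1.0880488.
(1.0880488 − 1)/T = 0.058699, i.e. 5.87%.

5.87%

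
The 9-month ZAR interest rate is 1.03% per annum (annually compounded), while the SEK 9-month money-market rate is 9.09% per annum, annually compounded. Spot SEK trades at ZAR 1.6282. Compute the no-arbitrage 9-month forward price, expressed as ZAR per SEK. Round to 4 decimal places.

T = 9/12 years.
Growth of 1 ZAR over T: (1 + 0.0103)^(9/12) = 1.0077151.
Growth of 1 SEK over T: (1 + 0.0909)^(9/12) = 1.0674283.
So F = 1.6282 × 1.0077151 / 1.0674283 = 1.537117 (ZAR/SEK).

1.5371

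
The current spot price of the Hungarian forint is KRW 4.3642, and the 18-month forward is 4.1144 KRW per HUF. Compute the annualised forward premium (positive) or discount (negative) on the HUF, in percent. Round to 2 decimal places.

T = 18/12 years.
(F − S)/S = (4.1144 − 4.3642)/4.3642 = -0.0572384.
×(1/T) gives -3.82% p.a.

-3.82%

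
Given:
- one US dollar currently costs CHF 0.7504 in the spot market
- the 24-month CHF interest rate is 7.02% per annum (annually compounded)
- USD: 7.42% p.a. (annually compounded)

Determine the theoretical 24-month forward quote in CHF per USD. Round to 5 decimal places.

0.74482

T = 2 years.
Growth of 1 CHF over T: (1 + 0.0702)^2 = 1.145328.
USD accumulates by (1 + 0.0742)^2 = 1.1539056.
Forward (CHF per USD) = 0.7504 × 1.145328 / 1.1539056 = 0.7448219.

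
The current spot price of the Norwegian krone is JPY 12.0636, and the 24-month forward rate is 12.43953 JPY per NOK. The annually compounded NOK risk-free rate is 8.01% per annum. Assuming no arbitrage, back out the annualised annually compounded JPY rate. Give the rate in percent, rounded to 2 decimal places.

9.68%

T = 2 years.
CIP gives F = S · g_JPY/g_NOK, so g_JPY/g_NOK = 12.43953/12.0636 = 1.0311623.
NOK growth factor: (1 + 0.0801)^2 = 1.166616.
Hence g_JPY = 1.2029704.
Annualise: 1.2029704^(1/2) − 1 = 0.096800 = 9.68%.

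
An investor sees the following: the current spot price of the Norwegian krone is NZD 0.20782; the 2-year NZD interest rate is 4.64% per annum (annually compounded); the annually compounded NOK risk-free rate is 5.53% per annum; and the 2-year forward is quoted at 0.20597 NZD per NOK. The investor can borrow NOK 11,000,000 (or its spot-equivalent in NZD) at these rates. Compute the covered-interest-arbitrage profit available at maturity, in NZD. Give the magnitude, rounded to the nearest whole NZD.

NZD 20,097

T = 2 years.
Keep in NOK, deliver into the forward: 11,000,000·1.11365809·0.20597 = NZD 2,523,181.72.
Swap to NZD now, deposit: 11,000,000·0.20782·1.09495296 = NZD 2,503,084.37.
The quoted forward overvalues NOK, so borrow NZD, buy NOK at spot, deposit the NOK at 5.53%, and sell the proceeds forward at 0.20597.
Arbitrage profit = |2,523,181.72 − 2,503,084.37| = NZD 20,097.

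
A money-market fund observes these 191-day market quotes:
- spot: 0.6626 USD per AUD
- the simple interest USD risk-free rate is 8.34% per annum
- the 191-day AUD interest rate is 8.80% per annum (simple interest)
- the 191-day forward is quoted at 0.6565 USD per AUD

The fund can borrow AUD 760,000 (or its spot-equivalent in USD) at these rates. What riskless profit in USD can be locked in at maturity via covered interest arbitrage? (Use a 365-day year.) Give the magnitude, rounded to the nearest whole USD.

USD 3,637

T = 191/365 years.
Keep in AUD, deliver into the forward: 760,000·1.04604932·0.6565 = USD 521,915.85.
Swap to USD now, deposit: 760,000·0.6626·1.04364219 = USD 525,553.16.
The quoted forward undervalues AUD, so borrow AUD, convert to USD at spot, deposit the USD at 8.34%, and buy AUD forward at 0.6565 to cover the loan.
Profit = 525,553.16 − 521,915.85 = USD 3,637.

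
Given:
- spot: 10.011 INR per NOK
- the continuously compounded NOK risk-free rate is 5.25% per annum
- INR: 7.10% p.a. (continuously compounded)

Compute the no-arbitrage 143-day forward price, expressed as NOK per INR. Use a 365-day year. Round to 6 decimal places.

0.099169

T = 143/365 years.
INR growth factor: e^(0.0710×143/365) = 1.0282069.
Growth of 1 NOK over T: e^(0.0525×143/365) = 1.0207815.
CIP: F = S · (grow INR)/(grow NOK) = 10.011 × 1.0282069/1.0207815 = 10.08382 INR per NOK.
Invert for NOK per INR: 1 / 10.08382 = 0.099169.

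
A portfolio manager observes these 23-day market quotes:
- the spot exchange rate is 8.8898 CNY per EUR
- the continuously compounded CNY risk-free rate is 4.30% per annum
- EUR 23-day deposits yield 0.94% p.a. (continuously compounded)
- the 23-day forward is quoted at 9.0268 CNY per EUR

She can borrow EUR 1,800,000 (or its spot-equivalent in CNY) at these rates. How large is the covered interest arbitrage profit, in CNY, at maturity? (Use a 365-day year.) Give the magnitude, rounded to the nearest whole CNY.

T = 23/365 years.
Keep in EUR, deliver into the forward: 1,800,000·1.0005925042·9.0268 = CNY 16,257,867.15.
Swap to CNY now, deposit: 1,800,000·8.8898·1.0027132633 = CNY 16,045,056.66.
The quoted forward overvalues EUR, so borrow CNY, buy EUR at spot, deposit the EUR at 0.94%, and sell the proceeds forward at 9.0268.
The gap between the two covered legs is CNY 212,810.

CNY 212,810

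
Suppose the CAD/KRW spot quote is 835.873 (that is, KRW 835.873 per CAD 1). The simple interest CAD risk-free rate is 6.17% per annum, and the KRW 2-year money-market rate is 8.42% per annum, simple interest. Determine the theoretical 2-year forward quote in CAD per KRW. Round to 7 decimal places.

T = 2 years.
KRW growth factor: 1 + 0.0842×2 = 1.168400.
CAD accumulates by 1 + 0.0617×2 = 1.123400.
Forward (KRW per CAD) = 835.873 × 1.168400 / 1.123400 = 869.3555.
Invert for CAD per KRW: 1 / 869.3555 = 0.0011503.

0.0011503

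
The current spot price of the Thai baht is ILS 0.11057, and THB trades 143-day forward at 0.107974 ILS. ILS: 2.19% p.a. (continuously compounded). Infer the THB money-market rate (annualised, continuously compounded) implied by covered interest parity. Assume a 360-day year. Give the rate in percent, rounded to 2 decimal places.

8.17%

T = 143/360 years.
By CIP, F/S equals the ILS-to-THB growth ratio: 0.107974/0.11057 = 0.9765217.
The ILS side grows by e^(0.0219×143/360) = 1.0087371.
Hence g_THB = 1.0329899.
Take logs: ln 1.0329899 / (143/360) = 0.081711, so 8.17%.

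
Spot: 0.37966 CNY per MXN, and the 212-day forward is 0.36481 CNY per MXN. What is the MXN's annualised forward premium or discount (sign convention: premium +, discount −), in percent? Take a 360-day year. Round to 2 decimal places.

-6.64%

T = 212/360 years.
Period premium: (0.36481 − 0.37966)/0.37966 = -0.0391139.
×(1/T) gives -6.64% p.a.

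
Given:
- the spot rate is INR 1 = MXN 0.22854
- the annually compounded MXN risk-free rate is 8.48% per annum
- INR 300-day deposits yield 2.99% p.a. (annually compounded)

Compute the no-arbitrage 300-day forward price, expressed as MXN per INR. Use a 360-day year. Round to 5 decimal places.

T = 300/360 years.
MXN accumulates by (1 + 0.0848)^(300/360) = 1.070183.
Growth of 1 INR over T: (1 + 0.0299)^(300/360) = 1.0248553.
So F = 0.22854 × 1.070183 / 1.0248553 = 0.2386480 (MXN/INR).

0.23865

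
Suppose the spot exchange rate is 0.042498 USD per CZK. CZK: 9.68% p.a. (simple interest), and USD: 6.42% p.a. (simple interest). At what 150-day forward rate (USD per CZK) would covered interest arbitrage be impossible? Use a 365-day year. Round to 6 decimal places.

T = 150/365 years.
Growth of 1 USD over T: 1 + 0.0642×150/365 = 1.0263836.
CZK growth factor: 1 + 0.0968×150/365 = 1.0397808.
So F = 0.042498 × 1.0263836 / 1.0397808 = 0.04195043 (USD/CZK).

0.041950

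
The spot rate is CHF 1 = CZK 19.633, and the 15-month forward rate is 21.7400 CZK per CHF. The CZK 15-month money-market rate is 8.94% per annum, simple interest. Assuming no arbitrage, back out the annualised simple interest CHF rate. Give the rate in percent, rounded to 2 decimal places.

0.32%

T = 15/12 years.
CIP gives F = S · g_CZK/g_CHF, so g_CZK/g_CHF = 21.74/19.633 = 1.1073193.
CZK growth factor: 1 + 0.0894×15/12 = 1.111750.
So the CHF growth factor = 1.0040013.
r = (1.0040013 − 1)/(15/12) = 0.003201 → 0.32%.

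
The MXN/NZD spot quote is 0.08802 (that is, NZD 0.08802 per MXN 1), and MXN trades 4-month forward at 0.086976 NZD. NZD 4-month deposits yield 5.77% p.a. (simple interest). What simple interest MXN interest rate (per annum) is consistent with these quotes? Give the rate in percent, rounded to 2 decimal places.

9.44%

T = 4/12 years.
By CIP, F/S equals the NZD-to-MXN growth ratio: 0.086976/0.08802 = 0.9881391.
NZD growth factor: 1 + 0.0577×4/12 = 1.0192333.
Hence g_MXN = 1.0314674.
r = (1.0314674 − 1)/(4/12) = 0.094402 → 9.44%.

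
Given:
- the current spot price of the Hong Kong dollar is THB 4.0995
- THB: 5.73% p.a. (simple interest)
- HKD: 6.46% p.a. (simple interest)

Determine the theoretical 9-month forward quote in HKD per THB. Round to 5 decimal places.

0.24521

T = 9/12 years.
THB growth factor: 1 + 0.0573×9/12 = 1.042975.
HKD accumulates by 1 + 0.0646×9/12 = 1.048450.
So F = 4.0995 × 1.042975 / 1.048450 = 4.078092 (THB/HKD).
Quoted the other way: 1/4.078092 = 0.24521 HKD per THB.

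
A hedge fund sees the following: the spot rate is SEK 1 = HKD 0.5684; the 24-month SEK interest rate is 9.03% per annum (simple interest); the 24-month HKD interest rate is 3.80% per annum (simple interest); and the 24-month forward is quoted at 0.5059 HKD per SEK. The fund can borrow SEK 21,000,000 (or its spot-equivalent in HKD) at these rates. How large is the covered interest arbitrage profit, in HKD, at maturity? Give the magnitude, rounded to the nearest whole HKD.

HKD 300,990

T = 2 years.
Route A — deposit SEK, sell forward: 21,000,000 × 1.180600 × 0.5059 = HKD 12,542,576.34.
Route B — convert at spot, deposit HKD: 21,000,000 × 0.5684 × 1.076000 = HKD 12,843,566.40.
The quoted forward undervalues SEK, so borrow SEK, convert to HKD at spot, deposit the HKD at 3.80%, and buy SEK forward at 0.5059 to cover the loan.
Arbitrage profit = |12,542,576.34 − 12,843,566.40| = HKD 300,990.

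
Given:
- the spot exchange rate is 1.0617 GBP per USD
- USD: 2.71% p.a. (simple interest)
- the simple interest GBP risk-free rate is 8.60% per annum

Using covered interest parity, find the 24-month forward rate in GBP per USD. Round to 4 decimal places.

T = 2 years.
Growth of 1 GBP over T: 1 + 0.0860×2 = 1.172000.
USD growth factor: 1 + 0.0271×2 = 1.054200.
Forward (GBP per USD) = 1.0617 × 1.172000 / 1.054200 = 1.180338.

1.1803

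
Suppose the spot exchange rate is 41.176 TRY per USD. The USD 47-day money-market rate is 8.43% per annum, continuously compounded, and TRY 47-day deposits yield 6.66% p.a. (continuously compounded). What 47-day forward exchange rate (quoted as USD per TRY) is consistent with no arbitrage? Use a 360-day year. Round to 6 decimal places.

0.024342

T = 47/360 years.
Growth of 1 TRY over T: e^(0.0666×47/360) = 1.0087329.
USD accumulates by e^(0.0843×47/360) = 1.0110666.
So F = 41.176 × 1.0087329 / 1.0110666 = 41.08096 (TRY/USD).
Invert for USD per TRY: 1 / 41.08096 = 0.024342.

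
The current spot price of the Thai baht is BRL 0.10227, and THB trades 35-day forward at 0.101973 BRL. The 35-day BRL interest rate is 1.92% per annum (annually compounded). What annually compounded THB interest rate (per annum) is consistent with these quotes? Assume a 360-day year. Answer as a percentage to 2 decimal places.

5.01%

T = 35/360 years.
CIP gives F = S · g_BRL/g_THB, so g_BRL/g_THB = 0.101973/0.10227 = 0.9970959.
The BRL side grows by (1 + 0.0192)^(35/360) = 1.0018507.
That pins the THB growth at 1.0047686.
r = 1.0047686^(360/35) − 1 = 0.050149 → 5.01%.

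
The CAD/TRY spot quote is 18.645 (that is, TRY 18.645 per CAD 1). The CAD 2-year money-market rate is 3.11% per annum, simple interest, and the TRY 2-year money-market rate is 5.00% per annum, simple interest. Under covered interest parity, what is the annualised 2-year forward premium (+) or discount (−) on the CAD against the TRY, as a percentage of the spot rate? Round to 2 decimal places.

+1.78%

T = 2 years.
CIP forward (TRY per CAD) = 18.645 × 1.100000/1.062200 = 19.308511.
Annualised premium = (F − S)/S × (1/T) = (19.308511 − 18.645)/18.645 ÷ 2 = 1.78%.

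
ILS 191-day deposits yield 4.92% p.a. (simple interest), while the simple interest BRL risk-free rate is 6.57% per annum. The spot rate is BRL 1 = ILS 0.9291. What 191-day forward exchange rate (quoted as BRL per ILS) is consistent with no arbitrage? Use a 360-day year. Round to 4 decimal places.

1.0855

T = 191/360 years.
ILS growth factor: 1 + 0.0492×191/360 = 1.0261033.
BRL growth factor: 1 + 0.0657×191/360 = 1.0348575.
CIP: F = S · (grow ILS)/(grow BRL) = 0.9291 × 1.0261033/1.0348575 = 0.9212404 ILS per BRL.
Invert for BRL per ILS: 1 / 0.9212404 = 1.0855.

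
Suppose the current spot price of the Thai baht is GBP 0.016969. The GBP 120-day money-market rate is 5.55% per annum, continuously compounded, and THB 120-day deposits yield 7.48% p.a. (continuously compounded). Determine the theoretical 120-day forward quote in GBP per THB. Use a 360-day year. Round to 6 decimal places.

T = 120/360 years.
GBP growth factor: e^(0.0555×120/360) = 1.0186722.
Growth of 1 THB over T: e^(0.0748×120/360) = 1.0252468.
So F = 0.016969 × 1.0186722 / 1.0252468 = 0.01686018 (GBP/THB).

0.016860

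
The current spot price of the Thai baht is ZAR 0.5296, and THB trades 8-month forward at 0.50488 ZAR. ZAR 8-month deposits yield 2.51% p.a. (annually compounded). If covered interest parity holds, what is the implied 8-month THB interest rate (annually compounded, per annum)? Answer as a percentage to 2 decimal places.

T = 8/12 years.
F/S = 0.50488/0.5296 = 0.9533233 = (growth of ZAR) / (growth of THB).
ZAR growth factor: (1 + 0.0251)^(8/12) = 1.0166641.
That pins the THB growth at 1.0664421.
r = 1.0664421^(12/8) − 1 = 0.101301 → 10.13%.

10.13%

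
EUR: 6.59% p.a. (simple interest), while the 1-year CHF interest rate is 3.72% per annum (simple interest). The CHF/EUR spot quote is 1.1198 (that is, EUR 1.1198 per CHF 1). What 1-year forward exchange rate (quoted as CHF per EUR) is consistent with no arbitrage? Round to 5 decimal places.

0.86897

T = 1 year.
Growth of 1 EUR over T: 1 + 0.0659×1 = 1.065900.
CHF growth factor: 1 + 0.0372×1 = 1.037200.
CIP: F = S · (grow EUR)/(grow CHF) = 1.1198 × 1.065900/1.037200 = 1.150786 EUR per CHF.
Invert for CHF per EUR: 1 / 1.150786 = 0.86897.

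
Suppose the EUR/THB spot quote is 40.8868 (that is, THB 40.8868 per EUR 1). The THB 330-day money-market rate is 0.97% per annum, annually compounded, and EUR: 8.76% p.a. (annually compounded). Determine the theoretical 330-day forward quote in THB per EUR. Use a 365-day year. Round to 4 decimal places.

38.2297

T = 330/365 years.
THB accumulates by (1 + 0.0097)^(330/365) = 1.0087658.
Growth of 1 EUR over T: (1 + 0.0876)^(330/365) = 1.07887754.
So F = 40.8868 × 1.0087658 / 1.07887754 = 38.229738 (THB/EUR).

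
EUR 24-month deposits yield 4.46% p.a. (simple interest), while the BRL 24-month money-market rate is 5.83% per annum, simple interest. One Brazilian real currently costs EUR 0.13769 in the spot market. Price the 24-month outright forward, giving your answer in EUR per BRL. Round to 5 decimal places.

T = 2 years.
Growth of 1 EUR over T: 1 + 0.0446×2 = 1.089200.
BRL accumulates by 1 + 0.0583×2 = 1.116600.
So F = 0.13769 × 1.089200 / 1.116600 = 0.1343113 (EUR/BRL).

0.13431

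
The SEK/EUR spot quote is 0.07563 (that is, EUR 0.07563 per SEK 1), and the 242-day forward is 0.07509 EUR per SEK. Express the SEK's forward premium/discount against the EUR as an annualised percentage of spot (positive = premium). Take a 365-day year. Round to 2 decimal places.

T = 242/365 years.
SEK trades forward at -0.71400% vs spot over the period.
×(1/T) gives -1.08% p.a.

-1.08%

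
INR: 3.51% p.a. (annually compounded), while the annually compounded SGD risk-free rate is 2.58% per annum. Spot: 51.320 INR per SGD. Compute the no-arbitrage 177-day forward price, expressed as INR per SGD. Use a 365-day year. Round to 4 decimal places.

51.5451

T = 177/365 years.
INR growth factor: (1 + 0.0351)^(177/365) = 1.0168699.
Growth of 1 SGD over T: (1 + 0.0258)^(177/365) = 1.01242917.
Forward (INR per SGD) = 51.32 × 1.0168699 / 1.01242917 = 51.545100.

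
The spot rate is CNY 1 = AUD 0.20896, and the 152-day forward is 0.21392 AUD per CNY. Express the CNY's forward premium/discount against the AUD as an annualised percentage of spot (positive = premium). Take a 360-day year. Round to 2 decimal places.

T = 152/360 years.
CNY trades forward at +2.37366% vs spot over the period.
×(1/T) gives 5.62% p.a.

+5.62%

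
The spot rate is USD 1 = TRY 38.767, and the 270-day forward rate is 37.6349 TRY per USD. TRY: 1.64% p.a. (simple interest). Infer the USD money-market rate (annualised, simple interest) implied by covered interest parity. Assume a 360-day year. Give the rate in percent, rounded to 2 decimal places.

5.70%

T = 270/360 years.
F/S = 37.6349/38.767 = 0.9707973 = (growth of TRY) / (growth of USD).
The TRY side grows by 1 + 0.0164×270/360 = 1.012300.
That pins the USD growth at 1.0427511.
r = (1.0427511 − 1)/(270/360) = 0.057001 → 5.70%.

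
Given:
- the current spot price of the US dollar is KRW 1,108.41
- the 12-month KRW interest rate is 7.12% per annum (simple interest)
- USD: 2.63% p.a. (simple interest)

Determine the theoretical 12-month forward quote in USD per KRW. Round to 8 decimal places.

0.00086438

T = 1 year.
KRW growth factor: 1 + 0.0712×1 = 1.071200.
USD growth factor: 1 + 0.0263×1 = 1.026300.
CIP: F = S · (grow KRW)/(grow USD) = 1108.41 × 1.071200/1.026300 = 1156.902 KRW per USD.
Quoted the other way: 1/1156.902 = 0.00086438 USD per KRW.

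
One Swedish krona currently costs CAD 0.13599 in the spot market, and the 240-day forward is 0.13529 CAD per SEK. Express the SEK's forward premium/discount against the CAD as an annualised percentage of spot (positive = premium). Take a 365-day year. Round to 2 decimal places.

-0.78%

T = 240/365 years.
SEK trades forward at -0.51474% vs spot over the period.
×(1/T) gives -0.78% p.a.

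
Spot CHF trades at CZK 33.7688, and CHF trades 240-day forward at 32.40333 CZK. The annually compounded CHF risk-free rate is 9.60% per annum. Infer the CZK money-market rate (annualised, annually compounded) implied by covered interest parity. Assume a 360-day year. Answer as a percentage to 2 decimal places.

T = 240/360 years.
F/S = 32.40333/33.7688 = 0.9595642 = (growth of CZK) / (growth of CHF).
The CHF side grows by (1 + 0.0960)^(240/360) = 1.0630174.
So the CZK growth factor = 1.0200334.
r = 1.0200334^(360/240) − 1 = 0.030200 → 3.02%.

3.02%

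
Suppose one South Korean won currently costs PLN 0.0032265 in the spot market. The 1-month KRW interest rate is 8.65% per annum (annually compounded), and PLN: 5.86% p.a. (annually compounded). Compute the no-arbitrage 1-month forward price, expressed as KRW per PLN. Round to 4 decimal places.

T = 1/12 years.
Growth of 1 PLN over T: (1 + 0.0586)^(1/12) = 1.004756885.
KRW growth factor: (1 + 0.0865)^(1/12) = 1.006937413.
So F = 0.0032265 × 1.004756885 / 1.006937413 = 0.00321951300 (PLN/KRW).
Invert for KRW per PLN: 1 / 0.00321951300 = 310.6060.

310.6060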